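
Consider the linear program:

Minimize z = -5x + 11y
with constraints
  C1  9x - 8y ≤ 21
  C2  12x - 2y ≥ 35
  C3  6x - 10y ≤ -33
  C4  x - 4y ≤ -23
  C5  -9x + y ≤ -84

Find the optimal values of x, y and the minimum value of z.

Feasible corners and z = -5x + 11y:
  (79/7, 141/14) → z = 761/14
  (133/6, 231/2) → z = 3479/3
  (291/28, 267/28) → z = 741/14
The feasible region is unbounded (it extends along (8, 9), (1, 6)), but z strictly increases along every unbounded feasible direction, so there is no improving ray and the minimum is attained at a vertex.

x = 291/28, y = 267/28, minimum z = 741/14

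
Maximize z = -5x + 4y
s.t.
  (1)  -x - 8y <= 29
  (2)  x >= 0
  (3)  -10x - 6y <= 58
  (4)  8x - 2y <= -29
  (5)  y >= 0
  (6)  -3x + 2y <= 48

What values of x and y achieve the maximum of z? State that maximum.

x = 19/5, y = 297/10, maximum z = 499/5

Corner points and z = -5x + 4y:
  (0, 29/2) → z = 58
  (0, 24) → z = 96
  (19/5, 297/10) → z = 499/5

The optimum lies where 8x - 2y = -29 and -3x + 2y = 48.
Solving simultaneously gives x = 19/5, y = 297/10.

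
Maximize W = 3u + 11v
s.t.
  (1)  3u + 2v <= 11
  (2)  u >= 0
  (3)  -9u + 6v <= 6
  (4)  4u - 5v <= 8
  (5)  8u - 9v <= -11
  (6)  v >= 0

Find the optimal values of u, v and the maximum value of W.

u = 3/2, v = 13/4, maximum W = 161/4

Vertices and W = 3u + 11v:
  (3/2, 13/4) → W = 161/4
  (77/43, 121/43) → W = 1562/43
  (4/11, 17/11) → W = 199/11

The optimum lies where 3u + 2v = 11 and -9u + 6v = 6.
Solving simultaneously gives u = 3/2, v = 13/4.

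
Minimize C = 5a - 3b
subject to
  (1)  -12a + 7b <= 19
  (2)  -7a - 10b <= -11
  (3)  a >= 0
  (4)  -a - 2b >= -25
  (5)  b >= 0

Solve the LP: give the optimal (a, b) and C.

a = 137/31, b = 319/31, minimum C = -272/31

Extreme points and C = 5a - 3b:
  (0, 19/7) → C = -57/7
  (137/31, 319/31) → C = -272/31
  (0, 11/10) → C = -33/10
  (11/7, 0) → C = 55/7
  (25, 0) → C = 125

The binding constraints are -12a + 7b = 19 and -a - 2b = -25.
Solving simultaneously gives a = 137/31, b = 319/31.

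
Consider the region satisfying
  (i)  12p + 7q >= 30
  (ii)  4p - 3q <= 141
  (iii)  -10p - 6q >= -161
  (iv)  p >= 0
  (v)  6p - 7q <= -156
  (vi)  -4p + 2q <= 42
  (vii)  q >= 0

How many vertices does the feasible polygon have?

3

The feasible vertices (each the meet of two boundaries and inside every other half-plane) are:
  (191/106, 1263/53)
  (35/22, 266/11)
  (9/8, 93/4)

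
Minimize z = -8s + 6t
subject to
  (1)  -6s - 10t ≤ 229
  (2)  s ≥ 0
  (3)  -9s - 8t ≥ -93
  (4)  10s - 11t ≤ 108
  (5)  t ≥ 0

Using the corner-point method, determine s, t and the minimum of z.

Vertices and z = -8s + 6t:
  (0, 93/8) → z = 279/4
  (0, 0) → z = 0
  (31/3, 0) → z = -248/3

The optimum lies where -9s - 8t = -93 and t = 0.
Solving simultaneously gives s = 31/3, t = 0.

s = 31/3, t = 0, minimum z = -248/3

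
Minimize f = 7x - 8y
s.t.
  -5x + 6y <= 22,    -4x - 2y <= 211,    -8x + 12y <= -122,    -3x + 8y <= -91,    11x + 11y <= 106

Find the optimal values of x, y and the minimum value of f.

x = -143/4, y = -34, minimum f = 87/4

Corner points and f = 7x - 8y:
  (-143/4, -34) → f = 87/4
  (-29/7, -181/14) → f = 521/7
  (1849/121, -683/121) → f = 18407/121
The feasible region is unbounded (it extends along (1, -2), (1, -1)), but f strictly increases along every unbounded feasible direction, so there is no improving ray and the minimum is attained at a vertex.

At the optimal vertex, -4x - 2y = 211 and -8x + 12y = -122.
Solving simultaneously gives x = -143/4, y = -34.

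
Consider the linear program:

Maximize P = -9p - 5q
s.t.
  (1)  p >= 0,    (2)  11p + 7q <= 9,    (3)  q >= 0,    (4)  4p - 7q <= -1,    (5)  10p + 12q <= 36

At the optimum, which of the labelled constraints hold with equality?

Extreme points and P = -9p - 5q:
  (0, 9/7) → P = -45/7
  (0, 1/7) → P = -5/7
  (8/15, 47/105) → P = -739/105

The maximum is at (0, 1/7). Substituting into each constraint, equality holds for (1) and (4); the remaining constraints have slack.

(1) and (4)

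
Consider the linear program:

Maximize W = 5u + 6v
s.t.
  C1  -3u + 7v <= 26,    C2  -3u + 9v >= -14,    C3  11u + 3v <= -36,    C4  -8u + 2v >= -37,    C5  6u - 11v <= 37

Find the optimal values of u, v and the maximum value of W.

u = -165/43, v = 89/43, maximum W = -291/43

Corner points and W = 5u + 6v:
  (-166/3, -20) → W = -1190/3
  (-165/43, 89/43) → W = -291/43
  (-47/18, -131/54) → W = -497/18

At the optimal vertex, -3u + 7v = 26 and 11u + 3v = -36.
Solving simultaneously gives u = -165/43, v = 89/43.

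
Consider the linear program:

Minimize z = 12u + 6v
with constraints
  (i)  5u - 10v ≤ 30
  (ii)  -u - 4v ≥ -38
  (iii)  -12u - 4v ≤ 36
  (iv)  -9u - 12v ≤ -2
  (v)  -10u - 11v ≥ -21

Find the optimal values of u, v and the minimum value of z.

Corner points and z = 12u + 6v:
  (38/15, -26/15) → z = 20
  (108/31, -39/31) → z = 1062/31
  (-110/27, 29/9) → z = -266/9
  (-120/23, 153/23) → z = -522/23

The optimum lies where -12u - 4v = 36 and -9u - 12v = -2.
Solving simultaneously gives u = -110/27, v = 29/9.

u = -110/27, v = 29/9, minimum z = -266/9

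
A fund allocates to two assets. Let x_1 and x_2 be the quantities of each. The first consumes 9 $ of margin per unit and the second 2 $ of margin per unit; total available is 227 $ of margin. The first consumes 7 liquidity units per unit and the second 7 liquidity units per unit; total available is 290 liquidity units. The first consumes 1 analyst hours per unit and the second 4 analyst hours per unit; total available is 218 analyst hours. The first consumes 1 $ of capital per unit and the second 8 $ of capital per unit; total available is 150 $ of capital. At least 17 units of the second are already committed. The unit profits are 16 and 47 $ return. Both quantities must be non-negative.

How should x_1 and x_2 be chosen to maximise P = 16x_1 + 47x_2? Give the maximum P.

Feasible corners and P = 16x_1 + 47x_2:
  (0, 75/4) → P = 3525/4
  (0, 17) → P = 799
  (14, 17) → P = 1023

x_1 = 14, x_2 = 17, maximum P = 1023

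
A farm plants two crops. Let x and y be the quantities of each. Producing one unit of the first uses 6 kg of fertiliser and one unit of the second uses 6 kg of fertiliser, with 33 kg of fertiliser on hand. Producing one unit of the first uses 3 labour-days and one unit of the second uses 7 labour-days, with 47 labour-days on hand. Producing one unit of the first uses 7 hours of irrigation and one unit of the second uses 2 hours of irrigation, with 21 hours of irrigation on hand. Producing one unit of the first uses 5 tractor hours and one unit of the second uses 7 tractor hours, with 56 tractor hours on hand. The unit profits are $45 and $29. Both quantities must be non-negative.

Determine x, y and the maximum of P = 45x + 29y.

Vertices and P = 45x + 29y:
  (0, 0) → P = 0
  (0, 11/2) → P = 319/2
  (3, 0) → P = 135
  (2, 7/2) → P = 383/2

x = 2, y = 7/2, maximum P = 383/2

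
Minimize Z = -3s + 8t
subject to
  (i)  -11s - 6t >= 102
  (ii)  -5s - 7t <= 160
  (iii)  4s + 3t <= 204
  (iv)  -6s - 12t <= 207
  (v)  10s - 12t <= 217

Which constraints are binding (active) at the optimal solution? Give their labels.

(i) and (iv)

Extreme points and Z = -3s + 8t:
  (-170, 884/3) → Z = 8602/3
  (3/16, -555/32) → Z = -2229/16
  (-157/6, -25/6) → Z = 271/6
The feasible region is unbounded (it extends along (-7, 5), (-3, 4)), but Z strictly increases along every unbounded feasible direction, so there is no improving ray and the minimum is attained at a vertex.

The minimum is at (3/16, -555/32). Substituting into each constraint, equality holds for (i) and (iv); the remaining constraints have slack.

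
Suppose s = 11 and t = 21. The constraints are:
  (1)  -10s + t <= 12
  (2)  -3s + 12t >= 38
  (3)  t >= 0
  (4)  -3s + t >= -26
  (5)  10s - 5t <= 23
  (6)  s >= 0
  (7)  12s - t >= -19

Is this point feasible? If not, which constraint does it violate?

(1): -89 ≤ 12 ✓
(2): 219 ≥ 38 ✓
(3): 21 ≥ 0 ✓
(4): -12 ≥ -26 ✓
(5): 5 ≤ 23 ✓
(6): 11 ≥ 0 ✓
(7): 111 ≥ -19 ✓

feasible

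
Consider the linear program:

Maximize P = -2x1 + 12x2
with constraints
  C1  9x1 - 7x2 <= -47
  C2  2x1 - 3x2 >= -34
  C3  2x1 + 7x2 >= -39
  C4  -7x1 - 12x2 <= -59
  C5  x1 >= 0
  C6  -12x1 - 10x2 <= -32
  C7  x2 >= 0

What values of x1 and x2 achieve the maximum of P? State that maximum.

x1 = 97/13, x2 = 212/13, maximum P = 2350/13

Feasible corners and P = -2x1 + 12x2:
  (97/13, 212/13) → P = 2350/13
  (0, 47/7) → P = 564/7
  (0, 34/3) → P = 136

At the optimal vertex, 9x1 - 7x2 = -47 and 2x1 - 3x2 = -34.
Solving simultaneously gives x1 = 97/13, x2 = 212/13.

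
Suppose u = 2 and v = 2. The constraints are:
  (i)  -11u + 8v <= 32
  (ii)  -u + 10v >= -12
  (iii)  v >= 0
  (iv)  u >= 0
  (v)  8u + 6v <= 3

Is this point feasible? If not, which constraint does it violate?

not feasible — violates (v)

Constraint (v): 8u + 6v = 28, which is not ≤ 3. All other constraints are satisfied.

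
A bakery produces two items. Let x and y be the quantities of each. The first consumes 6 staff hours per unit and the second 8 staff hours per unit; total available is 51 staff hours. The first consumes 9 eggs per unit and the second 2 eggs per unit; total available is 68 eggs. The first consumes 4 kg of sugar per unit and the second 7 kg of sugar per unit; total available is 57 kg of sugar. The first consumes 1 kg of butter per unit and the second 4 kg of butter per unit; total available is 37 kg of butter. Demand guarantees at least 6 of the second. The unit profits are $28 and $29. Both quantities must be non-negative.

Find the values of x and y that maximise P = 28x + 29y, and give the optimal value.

Corner points and P = 28x + 29y:
  (0, 51/8) → P = 1479/8
  (0, 6) → P = 174
  (1/2, 6) → P = 188

The binding constraints are 6x + 8y = 51 and y = 6.
Solving simultaneously gives x = 1/2, y = 6.

x = 1/2, y = 6, maximum P = 188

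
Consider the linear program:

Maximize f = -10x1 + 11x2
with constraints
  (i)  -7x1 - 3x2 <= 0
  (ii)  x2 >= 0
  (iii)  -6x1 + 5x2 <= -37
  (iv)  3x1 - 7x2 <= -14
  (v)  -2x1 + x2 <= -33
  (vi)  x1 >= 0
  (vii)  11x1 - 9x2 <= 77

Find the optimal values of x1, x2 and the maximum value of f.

x1 = 52, x2 = 55, maximum f = 85

Vertices and f = -10x1 + 11x2:
  (32, 31) → f = 21
  (52, 55) → f = 85
  (220/7, 209/7) → f = 99/7

At the optimal vertex, -6x1 + 5x2 = -37 and 11x1 - 9x2 = 77.
Solving simultaneously gives x1 = 52, x2 = 55.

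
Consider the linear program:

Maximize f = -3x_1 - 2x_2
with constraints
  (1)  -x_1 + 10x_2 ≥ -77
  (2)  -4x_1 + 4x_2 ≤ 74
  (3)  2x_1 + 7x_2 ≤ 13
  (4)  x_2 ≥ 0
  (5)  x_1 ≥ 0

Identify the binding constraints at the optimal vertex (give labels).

(4) and (5)

Extreme points and f = -3x_1 - 2x_2:
  (13/2, 0) → f = -39/2
  (0, 13/7) → f = -26/7
  (0, 0) → f = 0

The maximum is at (0, 0). Substituting into each constraint, equality holds for (4) and (5); the remaining constraints have slack.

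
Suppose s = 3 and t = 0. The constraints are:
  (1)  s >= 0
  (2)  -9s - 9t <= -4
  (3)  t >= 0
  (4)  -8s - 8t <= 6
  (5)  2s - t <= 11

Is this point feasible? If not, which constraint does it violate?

feasible

(1): 3 ≥ 0 ✓
(2): -27 ≤ -4 ✓
(3): 0 ≥ 0 ✓
(4): -24 ≤ 6 ✓
(5): 6 ≤ 11 ✓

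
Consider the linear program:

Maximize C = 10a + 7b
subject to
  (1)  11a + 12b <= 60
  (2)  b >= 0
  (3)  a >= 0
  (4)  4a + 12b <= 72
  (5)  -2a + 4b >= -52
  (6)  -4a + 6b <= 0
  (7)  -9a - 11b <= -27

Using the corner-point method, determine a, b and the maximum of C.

Feasible corners and C = 10a + 7b:
  (60/11, 0) → C = 600/11
  (60/19, 40/19) → C = 880/19
  (3, 0) → C = 30
  (81/49, 54/49) → C = 1188/49

The optimum lies where 11a + 12b = 60 and b = 0.
Solving simultaneously gives a = 60/11, b = 0.

a = 60/11, b = 0, maximum C = 600/11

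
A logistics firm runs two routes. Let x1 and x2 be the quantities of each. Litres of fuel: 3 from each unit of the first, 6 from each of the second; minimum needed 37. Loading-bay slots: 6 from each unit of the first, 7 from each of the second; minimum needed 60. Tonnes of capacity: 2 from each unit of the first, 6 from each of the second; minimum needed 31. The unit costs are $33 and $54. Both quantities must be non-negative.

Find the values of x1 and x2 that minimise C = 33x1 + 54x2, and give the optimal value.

x1 = 13/2, x2 = 3, minimum C = 753/2

The feasible region is unbounded (it extends along (0, 1), (1, 0)), but C strictly increases along every unbounded feasible direction, so there is no improving ray and the minimum is attained at a vertex.

At the optimal vertex, 6x1 + 7x2 = 60 and 2x1 + 6x2 = 31.
Solving simultaneously gives x1 = 13/2, x2 = 3.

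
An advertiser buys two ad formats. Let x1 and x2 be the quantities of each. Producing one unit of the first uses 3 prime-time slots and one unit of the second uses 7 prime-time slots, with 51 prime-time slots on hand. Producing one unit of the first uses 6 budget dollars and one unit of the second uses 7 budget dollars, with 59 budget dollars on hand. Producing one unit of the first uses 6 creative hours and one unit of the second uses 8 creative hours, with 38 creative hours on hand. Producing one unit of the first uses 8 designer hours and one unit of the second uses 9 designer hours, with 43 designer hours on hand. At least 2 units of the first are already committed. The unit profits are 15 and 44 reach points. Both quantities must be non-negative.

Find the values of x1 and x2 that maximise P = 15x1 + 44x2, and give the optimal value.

The binding constraints are 8x1 + 9x2 = 43 and x1 = 2.
Solving simultaneously gives x1 = 2, x2 = 3.

x1 = 2, x2 = 3, maximum P = 162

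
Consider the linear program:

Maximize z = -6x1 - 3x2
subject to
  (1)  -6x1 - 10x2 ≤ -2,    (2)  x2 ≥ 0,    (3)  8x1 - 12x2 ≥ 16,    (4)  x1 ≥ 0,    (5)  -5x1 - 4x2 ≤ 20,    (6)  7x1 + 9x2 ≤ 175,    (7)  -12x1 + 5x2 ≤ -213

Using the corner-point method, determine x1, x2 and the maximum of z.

Corner points and z = -6x1 - 3x2:
  (25, 0) → z = -150
  (71/4, 0) → z = -213/2
  (2792/143, 609/143) → z = -1689/13

The optimum lies where x2 = 0 and -12x1 + 5x2 = -213.
Solving simultaneously gives x1 = 71/4, x2 = 0.

x1 = 71/4, x2 = 0, maximum z = -213/2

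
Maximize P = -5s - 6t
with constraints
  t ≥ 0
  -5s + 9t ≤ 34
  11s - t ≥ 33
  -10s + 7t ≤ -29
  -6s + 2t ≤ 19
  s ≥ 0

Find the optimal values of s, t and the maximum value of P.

s = 3, t = 0, maximum P = -15

Vertices and P = -5s - 6t:
  (3, 0) → P = -15
  (499/55, 97/11) → P = -1081/11
  (202/67, 11/67) → P = -1076/67
The feasible region is unbounded (it extends along (9, 5), (1, 0)), but P strictly decreases along every unbounded feasible direction, so there is no improving ray and the maximum is attained at a vertex.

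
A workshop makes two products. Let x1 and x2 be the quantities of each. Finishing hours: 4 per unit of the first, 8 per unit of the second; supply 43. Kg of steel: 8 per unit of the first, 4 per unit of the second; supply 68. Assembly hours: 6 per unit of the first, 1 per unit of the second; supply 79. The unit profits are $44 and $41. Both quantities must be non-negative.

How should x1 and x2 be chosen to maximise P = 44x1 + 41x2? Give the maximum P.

Corner points and P = 44x1 + 41x2:
  (0, 0) → P = 0
  (0, 43/8) → P = 1763/8
  (17/2, 0) → P = 374
  (31/4, 3/2) → P = 805/2

The binding constraints are 4x1 + 8x2 = 43 and 8x1 + 4x2 = 68.
Solving simultaneously gives x1 = 31/4, x2 = 3/2.

x1 = 31/4, x2 = 3/2, maximum P = 805/2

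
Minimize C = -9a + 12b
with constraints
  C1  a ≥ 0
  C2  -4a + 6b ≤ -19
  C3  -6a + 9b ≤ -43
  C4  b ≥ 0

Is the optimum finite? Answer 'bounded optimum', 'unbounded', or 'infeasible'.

unbounded

From the feasible point (43/6, 0), moving in the direction (9, 6) keeps every constraint satisfied while C decreases without bound.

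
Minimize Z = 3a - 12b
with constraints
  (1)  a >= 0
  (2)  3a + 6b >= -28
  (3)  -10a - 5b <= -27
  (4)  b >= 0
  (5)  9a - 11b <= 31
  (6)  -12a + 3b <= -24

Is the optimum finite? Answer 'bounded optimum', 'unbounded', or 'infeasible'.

From the feasible point (27/10, 0), moving in the direction (11, 9) keeps every constraint satisfied while Z decreases without bound.

unbounded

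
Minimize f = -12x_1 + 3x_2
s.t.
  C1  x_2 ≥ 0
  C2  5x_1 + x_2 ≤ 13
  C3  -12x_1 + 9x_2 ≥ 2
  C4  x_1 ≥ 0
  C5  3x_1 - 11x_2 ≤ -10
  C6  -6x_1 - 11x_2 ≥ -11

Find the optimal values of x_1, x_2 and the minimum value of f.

x_1 = 1/9, x_2 = 31/33, minimum f = 49/33

Extreme points and f = -12x_1 + 3x_2:
  (0, 10/11) → f = 30/11
  (0, 1) → f = 3
  (1/9, 31/33) → f = 49/33

The binding constraints are 3x_1 - 11x_2 = -10 and -6x_1 - 11x_2 = -11.
Solving simultaneously gives x_1 = 1/9, x_2 = 31/33.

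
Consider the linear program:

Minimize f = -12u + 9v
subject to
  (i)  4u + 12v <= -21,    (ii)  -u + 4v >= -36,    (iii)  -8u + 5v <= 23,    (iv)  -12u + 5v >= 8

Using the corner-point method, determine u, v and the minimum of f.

u = -212/43, v = -440/43, minimum f = -1416/43

Feasible corners and f = -12u + 9v:
  (-381/116, -19/29) → f = 972/29
  (-201/164, -55/41) → f = 108/41
  (-272/27, -311/27) → f = 155/9
  (-212/43, -440/43) → f = -1416/43

The binding constraints are -u + 4v = -36 and -12u + 5v = 8.
Solving simultaneously gives u = -212/43, v = -440/43.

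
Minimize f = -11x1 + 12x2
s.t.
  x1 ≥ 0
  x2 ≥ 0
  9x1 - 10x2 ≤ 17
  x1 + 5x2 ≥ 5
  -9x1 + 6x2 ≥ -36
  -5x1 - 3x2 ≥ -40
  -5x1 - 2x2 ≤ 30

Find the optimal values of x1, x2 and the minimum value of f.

x1 = 41/7, x2 = 25/7, minimum f = -151/7

At the optimal vertex, 9x1 - 10x2 = 17 and -5x1 - 3x2 = -40.
Solving simultaneously gives x1 = 41/7, x2 = 25/7.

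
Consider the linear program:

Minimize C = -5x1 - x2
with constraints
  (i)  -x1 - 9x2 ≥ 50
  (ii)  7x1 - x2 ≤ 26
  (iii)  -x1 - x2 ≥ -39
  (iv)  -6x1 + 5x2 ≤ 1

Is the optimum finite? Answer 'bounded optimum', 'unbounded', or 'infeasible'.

Extreme points and C = -5x1 - x2:
  (23/8, -47/8) → C = -17/2
  (-259/59, -299/59) → C = 1594/59
The feasible region has finitely many vertices and no improving ray; the minimum is -17/2 at (23/8, -47/8).

bounded optimum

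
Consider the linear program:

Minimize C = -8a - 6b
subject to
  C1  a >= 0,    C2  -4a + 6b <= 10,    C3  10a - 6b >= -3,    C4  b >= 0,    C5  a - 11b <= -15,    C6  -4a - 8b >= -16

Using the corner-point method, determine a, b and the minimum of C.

a = 14/13, b = 19/13, minimum C = -226/13

Corner points and C = -8a - 6b:
  (57/104, 147/104) → C = -669/52
  (9/13, 43/26) → C = -201/13
  (14/13, 19/13) → C = -226/13

The binding constraints are a - 11b = -15 and -4a - 8b = -16.
Solving simultaneously gives a = 14/13, b = 19/13.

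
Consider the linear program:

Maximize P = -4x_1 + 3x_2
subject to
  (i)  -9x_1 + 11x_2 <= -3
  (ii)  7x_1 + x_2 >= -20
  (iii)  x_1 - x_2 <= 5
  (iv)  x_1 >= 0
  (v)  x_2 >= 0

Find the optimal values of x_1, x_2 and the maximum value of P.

x_1 = 1/3, x_2 = 0, maximum P = -4/3

Feasible corners and P = -4x_1 + 3x_2:
  (26, 21) → P = -41
  (1/3, 0) → P = -4/3
  (5, 0) → P = -20

At the optimal vertex, -9x_1 + 11x_2 = -3 and x_2 = 0.
Solving simultaneously gives x_1 = 1/3, x_2 = 0.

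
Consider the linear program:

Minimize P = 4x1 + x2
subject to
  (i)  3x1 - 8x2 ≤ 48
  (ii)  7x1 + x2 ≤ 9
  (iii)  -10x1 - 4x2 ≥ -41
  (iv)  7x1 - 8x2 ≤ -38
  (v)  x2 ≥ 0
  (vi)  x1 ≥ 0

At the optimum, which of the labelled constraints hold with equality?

Vertices and P = 4x1 + x2:
  (34/63, 47/9) → P = 155/21
  (0, 9) → P = 9
  (0, 19/4) → P = 19/4

The minimum is at (0, 19/4). Substituting into each constraint, equality holds for (iv) and (vi); the remaining constraints have slack.

(iv) and (vi)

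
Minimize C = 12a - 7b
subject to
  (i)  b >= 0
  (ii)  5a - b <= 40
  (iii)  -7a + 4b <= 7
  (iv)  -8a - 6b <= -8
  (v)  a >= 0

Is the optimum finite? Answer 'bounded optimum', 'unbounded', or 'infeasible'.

Extreme points and C = 12a - 7b:
  (8, 0) → C = 96
  (1, 0) → C = 12
  (167/13, 315/13) → C = -201/13
  (0, 7/4) → C = -49/4
  (0, 4/3) → C = -28/3
The feasible region has finitely many vertices and no improving ray; the minimum is -201/13 at (167/13, 315/13).

bounded optimum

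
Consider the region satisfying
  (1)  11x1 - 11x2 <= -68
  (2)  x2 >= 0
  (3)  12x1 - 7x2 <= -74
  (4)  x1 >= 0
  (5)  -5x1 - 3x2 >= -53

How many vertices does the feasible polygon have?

3

The feasible vertices (each the meet of two boundaries and inside every other half-plane) are:
  (0, 74/7)
  (149/71, 1006/71)
  (0, 53/3)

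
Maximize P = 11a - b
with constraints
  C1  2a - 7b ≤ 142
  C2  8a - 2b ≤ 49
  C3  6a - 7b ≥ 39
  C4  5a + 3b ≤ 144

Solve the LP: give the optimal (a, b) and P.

a = 265/44, b = -9/22, maximum P = 2933/44

Extreme points and P = 11a - b:
  (59/52, -519/26) → P = 1687/52
  (-103/4, -387/14) → P = -7157/28
  (265/44, -9/22) → P = 2933/44

At the optimal vertex, 8a - 2b = 49 and 6a - 7b = 39.
Solving simultaneously gives a = 265/44, b = -9/22.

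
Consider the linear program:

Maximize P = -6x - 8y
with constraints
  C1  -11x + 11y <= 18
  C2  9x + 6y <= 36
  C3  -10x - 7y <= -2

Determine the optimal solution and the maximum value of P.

x = 80, y = -114, maximum P = 432

The optimum lies where 9x + 6y = 36 and -10x - 7y = -2.
Solving simultaneously gives x = 80, y = -114.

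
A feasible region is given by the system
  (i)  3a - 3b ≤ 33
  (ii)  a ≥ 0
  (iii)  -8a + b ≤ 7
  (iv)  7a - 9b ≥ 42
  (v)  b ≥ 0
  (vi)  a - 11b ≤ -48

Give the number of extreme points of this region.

3

Intersecting each pair of boundary lines and keeping only the points that satisfy every inequality leaves:
  (57/2, 35/2)
  (169/10, 59/10)
  (447/34, 189/34)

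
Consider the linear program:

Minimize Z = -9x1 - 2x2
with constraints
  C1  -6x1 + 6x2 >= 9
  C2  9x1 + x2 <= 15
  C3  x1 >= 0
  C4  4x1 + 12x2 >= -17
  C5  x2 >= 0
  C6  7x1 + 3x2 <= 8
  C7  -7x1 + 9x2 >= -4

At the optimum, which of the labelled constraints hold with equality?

Feasible corners and Z = -9x1 - 2x2:
  (0, 3/2) → Z = -3
  (7/20, 37/20) → Z = -137/20
  (0, 8/3) → Z = -16/3

The minimum is at (7/20, 37/20). Substituting into each constraint, equality holds for C1 and C6; the remaining constraints have slack.

C1 and C6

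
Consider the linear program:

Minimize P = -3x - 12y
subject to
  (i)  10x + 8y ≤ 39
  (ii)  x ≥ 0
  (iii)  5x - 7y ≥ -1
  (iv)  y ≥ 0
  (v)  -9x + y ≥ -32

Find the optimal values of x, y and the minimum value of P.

x = 53/22, y = 41/22, minimum P = -651/22

The binding constraints are 10x + 8y = 39 and 5x - 7y = -1.
Solving simultaneously gives x = 53/22, y = 41/22.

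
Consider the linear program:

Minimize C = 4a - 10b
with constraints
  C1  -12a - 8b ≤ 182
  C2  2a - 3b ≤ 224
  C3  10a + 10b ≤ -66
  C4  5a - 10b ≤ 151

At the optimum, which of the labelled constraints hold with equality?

C1 and C3

Extreme points and C = 4a - 10b:
  (-323/10, 257/10) → C = -1931/5
  (-153/40, -1361/80) → C = 6193/40
  (17/3, -184/15) → C = 436/3

The minimum is at (-323/10, 257/10). Substituting into each constraint, equality holds for C1 and C3; the remaining constraints have slack.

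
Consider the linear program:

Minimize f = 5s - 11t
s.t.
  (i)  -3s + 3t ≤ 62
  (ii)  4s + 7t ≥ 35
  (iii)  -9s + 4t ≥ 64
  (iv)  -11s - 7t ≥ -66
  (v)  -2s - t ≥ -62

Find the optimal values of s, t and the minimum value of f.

s = -118/27, t = 440/27, minimum f = -1810/9

Corner points and f = 5s - 11t:
  (-329/33, 353/33) → f = -5528/33
  (-118/27, 440/27) → f = -1810/9
  (-308/79, 571/79) → f = -99
  (-184/107, 1298/107) → f = -15198/107

The optimum lies where -3s + 3t = 62 and -11s - 7t = -66.
Solving simultaneously gives s = -118/27, t = 440/27.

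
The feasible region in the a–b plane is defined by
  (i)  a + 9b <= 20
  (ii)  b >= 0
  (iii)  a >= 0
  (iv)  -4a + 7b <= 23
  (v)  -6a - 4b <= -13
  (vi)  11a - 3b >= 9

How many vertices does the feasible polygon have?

Of the 15 pairwise boundary intersections, those satisfying every inequality are:
  (20, 0)
  (47/34, 211/102)
  (13/6, 0)
  (75/62, 89/62)

4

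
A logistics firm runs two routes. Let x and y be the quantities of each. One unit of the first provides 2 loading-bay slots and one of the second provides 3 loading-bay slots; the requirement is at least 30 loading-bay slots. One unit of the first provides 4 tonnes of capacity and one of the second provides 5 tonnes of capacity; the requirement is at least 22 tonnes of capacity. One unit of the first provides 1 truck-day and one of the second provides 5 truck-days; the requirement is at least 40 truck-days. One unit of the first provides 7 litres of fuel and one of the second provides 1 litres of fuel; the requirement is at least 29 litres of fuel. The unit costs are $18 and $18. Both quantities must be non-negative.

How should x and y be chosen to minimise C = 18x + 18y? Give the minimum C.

x = 3, y = 8, minimum C = 198

Extreme points and C = 18x + 18y:
  (0, 29) → C = 522
  (40, 0) → C = 720
  (30/7, 50/7) → C = 1440/7
  (3, 8) → C = 198
The feasible region is unbounded (it extends along (0, 1), (1, 0)), but C strictly increases along every unbounded feasible direction, so there is no improving ray and the minimum is attained at a vertex.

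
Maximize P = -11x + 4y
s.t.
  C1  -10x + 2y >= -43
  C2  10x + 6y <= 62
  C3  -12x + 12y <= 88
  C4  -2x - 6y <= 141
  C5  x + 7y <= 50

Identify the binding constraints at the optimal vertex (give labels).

Corner points and P = -11x + 4y:
  (191/40, 19/8) → P = -1721/40
  (-3/8, -187/8) → P = -715/8
  (67/32, 219/32) → P = 139/32
  (-185/8, -379/24) → P = 4589/24
  (-1/6, 43/6) → P = 61/2

The maximum is at (-185/8, -379/24). Substituting into each constraint, equality holds for C3 and C4; the remaining constraints have slack.

C3 and C4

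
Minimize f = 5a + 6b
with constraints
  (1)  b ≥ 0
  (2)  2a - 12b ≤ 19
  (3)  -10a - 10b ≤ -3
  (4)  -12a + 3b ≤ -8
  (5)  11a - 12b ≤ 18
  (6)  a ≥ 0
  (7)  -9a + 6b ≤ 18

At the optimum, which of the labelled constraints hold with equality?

(1) and (4)

Vertices and f = 5a + 6b:
  (2/3, 0) → f = 10/3
  (18/11, 0) → f = 90/11
  (34/15, 32/5) → f = 746/15
The feasible region is unbounded (it extends along (2, 3), (12, 11)), but f strictly increases along every unbounded feasible direction, so there is no improving ray and the minimum is attained at a vertex.

The minimum is at (2/3, 0). Substituting into each constraint, equality holds for (1) and (4); the remaining constraints have slack.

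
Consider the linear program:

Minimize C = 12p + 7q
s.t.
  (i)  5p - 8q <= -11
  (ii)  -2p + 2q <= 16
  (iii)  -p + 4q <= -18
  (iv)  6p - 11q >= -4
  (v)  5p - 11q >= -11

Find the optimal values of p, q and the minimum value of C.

Vertices and C = 12p + 7q:
  (-53/3, -29/3) → C = -839/3
  (-47/3, -101/12) → C = -2963/12
  (-84/5, -44/5) → C = -1316/5
  (-214/13, -112/13) → C = -3352/13

p = -53/3, q = -29/3, minimum C = -839/3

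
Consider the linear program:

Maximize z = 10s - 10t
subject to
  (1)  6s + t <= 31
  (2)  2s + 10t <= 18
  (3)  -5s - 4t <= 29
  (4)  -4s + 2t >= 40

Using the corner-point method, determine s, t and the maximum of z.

s = -109/13, t = 42/13, maximum z = -1510/13

Extreme points and z = 10s - 10t:
  (-181/21, 74/21) → z = -850/7
  (-91/11, 38/11) → z = -1290/11
  (-109/13, 42/13) → z = -1510/13

At the optimal vertex, -5s - 4t = 29 and -4s + 2t = 40.
Solving simultaneously gives s = -109/13, t = 42/13.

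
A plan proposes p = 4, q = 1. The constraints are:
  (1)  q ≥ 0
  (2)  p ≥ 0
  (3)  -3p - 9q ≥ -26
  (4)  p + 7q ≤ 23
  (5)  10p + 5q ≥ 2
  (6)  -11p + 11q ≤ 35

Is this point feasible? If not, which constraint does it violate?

(1): 1 ≥ 0 ✓
(2): 4 ≥ 0 ✓
(3): -21 ≥ -26 ✓
(4): 11 ≤ 23 ✓
(5): 45 ≥ 2 ✓
(6): -33 ≤ 35 ✓

feasible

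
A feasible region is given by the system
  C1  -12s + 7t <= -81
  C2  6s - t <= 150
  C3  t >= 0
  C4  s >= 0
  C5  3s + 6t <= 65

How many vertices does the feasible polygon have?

3

Intersecting each pair of boundary lines and keeping only the points that satisfy every inequality leaves:
  (27/4, 0)
  (941/93, 179/31)
  (65/3, 0)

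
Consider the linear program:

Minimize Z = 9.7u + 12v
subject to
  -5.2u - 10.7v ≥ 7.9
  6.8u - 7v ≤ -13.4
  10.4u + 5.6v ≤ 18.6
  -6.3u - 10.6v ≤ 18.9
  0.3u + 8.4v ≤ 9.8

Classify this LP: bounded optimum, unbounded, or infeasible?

Vertices and Z = 9.7u + 12v:
  (-4967/2729, 399/2729) → Z = -433919/27290
  (-17122/4047, 5333/4047) → Z = -510437/20235
  (-13717/5809, -2205/5809) → Z = -1595149/58090
  (-13132/2487, 2247/1658) → Z = -434672/12435
The feasible region has finitely many vertices and no improving ray; the minimum is -434672/12435 at (-13132/2487, 2247/1658).

bounded optimum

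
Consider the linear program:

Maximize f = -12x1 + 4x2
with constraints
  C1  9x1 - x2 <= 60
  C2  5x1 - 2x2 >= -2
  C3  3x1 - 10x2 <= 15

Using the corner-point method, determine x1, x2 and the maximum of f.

x1 = -25/22, x2 = -81/44, maximum f = 69/11

Vertices and f = -12x1 + 4x2:
  (122/13, 318/13) → f = -192/13
  (195/29, 15/29) → f = -2280/29
  (-25/22, -81/44) → f = 69/11

At the optimal vertex, 5x1 - 2x2 = -2 and 3x1 - 10x2 = 15.
Solving simultaneously gives x1 = -25/22, x2 = -81/44.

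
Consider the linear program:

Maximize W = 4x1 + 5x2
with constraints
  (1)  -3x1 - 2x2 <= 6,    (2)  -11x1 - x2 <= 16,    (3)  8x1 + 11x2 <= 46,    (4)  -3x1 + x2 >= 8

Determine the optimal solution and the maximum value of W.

x1 = -42/41, x2 = 202/41, maximum W = 842/41

The binding constraints are 8x1 + 11x2 = 46 and -3x1 + x2 = 8.
Solving simultaneously gives x1 = -42/41, x2 = 202/41.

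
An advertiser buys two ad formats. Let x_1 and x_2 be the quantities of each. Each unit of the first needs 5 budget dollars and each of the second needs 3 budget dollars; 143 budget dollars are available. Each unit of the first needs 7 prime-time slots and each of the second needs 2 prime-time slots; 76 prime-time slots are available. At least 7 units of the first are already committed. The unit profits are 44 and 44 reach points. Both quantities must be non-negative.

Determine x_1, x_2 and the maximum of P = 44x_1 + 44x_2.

x_1 = 7, x_2 = 27/2, maximum P = 902

Vertices and P = 44x_1 + 44x_2:
  (76/7, 0) → P = 3344/7
  (7, 0) → P = 308
  (7, 27/2) → P = 902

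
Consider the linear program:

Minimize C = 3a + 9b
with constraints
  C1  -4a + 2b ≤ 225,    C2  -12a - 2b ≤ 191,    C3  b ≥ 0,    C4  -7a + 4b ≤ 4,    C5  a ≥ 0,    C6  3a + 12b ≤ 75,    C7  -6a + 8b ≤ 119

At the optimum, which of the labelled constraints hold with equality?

C3 and C5

Vertices and C = 3a + 9b:
  (0, 0) → C = 0
  (25, 0) → C = 75
  (0, 1) → C = 9
  (21/8, 179/32) → C = 1863/32

The minimum is at (0, 0). Substituting into each constraint, equality holds for C3 and C5; the remaining constraints have slack.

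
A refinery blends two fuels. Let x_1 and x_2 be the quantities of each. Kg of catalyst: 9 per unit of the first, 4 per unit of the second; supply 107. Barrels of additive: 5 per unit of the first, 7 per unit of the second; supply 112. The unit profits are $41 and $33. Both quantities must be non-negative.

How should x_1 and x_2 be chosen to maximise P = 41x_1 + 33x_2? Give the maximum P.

x_1 = 7, x_2 = 11, maximum P = 650

Extreme points and P = 41x_1 + 33x_2:
  (0, 0) → P = 0
  (0, 16) → P = 528
  (107/9, 0) → P = 4387/9
  (7, 11) → P = 650

At the optimal vertex, 9x_1 + 4x_2 = 107 and 5x_1 + 7x_2 = 112.
Solving simultaneously gives x_1 = 7, x_2 = 11.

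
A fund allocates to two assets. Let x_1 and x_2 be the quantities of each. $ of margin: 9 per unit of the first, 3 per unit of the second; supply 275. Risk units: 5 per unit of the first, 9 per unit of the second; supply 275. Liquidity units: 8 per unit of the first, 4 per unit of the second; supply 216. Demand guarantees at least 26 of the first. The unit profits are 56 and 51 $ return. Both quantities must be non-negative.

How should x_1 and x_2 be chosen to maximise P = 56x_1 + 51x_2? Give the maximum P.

Feasible corners and P = 56x_1 + 51x_2:
  (27, 0) → P = 1512
  (26, 0) → P = 1456
  (26, 2) → P = 1558

x_1 = 26, x_2 = 2, maximum P = 1558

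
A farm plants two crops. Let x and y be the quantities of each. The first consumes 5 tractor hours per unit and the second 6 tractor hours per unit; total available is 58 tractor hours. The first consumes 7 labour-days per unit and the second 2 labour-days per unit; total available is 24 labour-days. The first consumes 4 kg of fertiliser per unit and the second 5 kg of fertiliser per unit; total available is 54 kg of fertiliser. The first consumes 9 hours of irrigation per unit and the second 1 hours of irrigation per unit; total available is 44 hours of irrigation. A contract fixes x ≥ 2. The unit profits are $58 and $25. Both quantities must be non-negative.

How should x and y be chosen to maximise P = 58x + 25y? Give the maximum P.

x = 2, y = 5, maximum P = 241

Extreme points and P = 58x + 25y:
  (24/7, 0) → P = 1392/7
  (2, 0) → P = 116
  (2, 5) → P = 241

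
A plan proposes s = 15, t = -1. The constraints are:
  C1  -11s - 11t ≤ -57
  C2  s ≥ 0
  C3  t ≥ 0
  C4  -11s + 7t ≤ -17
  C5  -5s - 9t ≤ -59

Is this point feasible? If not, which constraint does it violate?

Constraint C3: t = -1, which is not ≥ 0. All other constraints are satisfied.

not feasible — violates C3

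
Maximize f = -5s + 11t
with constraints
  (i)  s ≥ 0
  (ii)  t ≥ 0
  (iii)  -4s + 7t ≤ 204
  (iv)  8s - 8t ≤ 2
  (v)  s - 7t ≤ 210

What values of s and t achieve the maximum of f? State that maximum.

Corner points and f = -5s + 11t:
  (0, 0) → f = 0
  (0, 204/7) → f = 2244/7
  (1/4, 0) → f = -5/4
  (823/12, 205/3) → f = 1635/4

s = 823/12, t = 205/3, maximum f = 1635/4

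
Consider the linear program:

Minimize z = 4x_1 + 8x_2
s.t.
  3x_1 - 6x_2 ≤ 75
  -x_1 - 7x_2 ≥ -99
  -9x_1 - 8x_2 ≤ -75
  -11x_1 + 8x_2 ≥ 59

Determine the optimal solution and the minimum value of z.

x_1 = 4/5, x_2 = 339/40, minimum z = 71

Extreme points and z = 4x_1 + 8x_2:
  (-267/55, 816/55) → z = 1092/11
  (379/85, 1148/85) → z = 2140/17
  (4/5, 339/40) → z = 71

The binding constraints are -9x_1 - 8x_2 = -75 and -11x_1 + 8x_2 = 59.
Solving simultaneously gives x_1 = 4/5, x_2 = 339/40.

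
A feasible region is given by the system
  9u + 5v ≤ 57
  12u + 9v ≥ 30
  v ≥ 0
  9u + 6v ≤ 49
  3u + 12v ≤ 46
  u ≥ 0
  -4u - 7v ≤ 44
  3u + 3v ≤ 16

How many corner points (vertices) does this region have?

5

Of the 28 pairwise boundary intersections, those satisfying every inequality are:
  (5/2, 0)
  (0, 10/3)
  (16/3, 0)
  (0, 23/6)
  (2, 10/3)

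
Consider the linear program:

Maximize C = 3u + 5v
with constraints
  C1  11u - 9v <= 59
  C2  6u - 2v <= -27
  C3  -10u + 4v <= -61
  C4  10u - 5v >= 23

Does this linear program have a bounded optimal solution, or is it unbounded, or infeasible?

The boundaries 11u - 9v = 59 and -10u + 4v = -61 meet at (313/46, 81/46), but that point violates 6u - 2v ≤ -27. Every candidate vertex is excluded by some other constraint, so the feasible region is empty.

infeasible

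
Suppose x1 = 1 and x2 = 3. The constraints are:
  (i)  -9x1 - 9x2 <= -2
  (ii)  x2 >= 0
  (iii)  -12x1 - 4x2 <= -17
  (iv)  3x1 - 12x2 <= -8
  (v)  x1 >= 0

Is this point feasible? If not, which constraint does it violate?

feasible

(i): -36 ≤ -2 ✓
(ii): 3 ≥ 0 ✓
(iii): -24 ≤ -17 ✓
(iv): -33 ≤ -8 ✓
(v): 1 ≥ 0 ✓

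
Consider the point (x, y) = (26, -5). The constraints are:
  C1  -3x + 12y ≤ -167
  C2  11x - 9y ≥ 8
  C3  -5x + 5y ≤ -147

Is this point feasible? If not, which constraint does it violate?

Constraint C1: -3x + 12y = -138, which is not ≤ -167. All other constraints are satisfied.

not feasible — violates C1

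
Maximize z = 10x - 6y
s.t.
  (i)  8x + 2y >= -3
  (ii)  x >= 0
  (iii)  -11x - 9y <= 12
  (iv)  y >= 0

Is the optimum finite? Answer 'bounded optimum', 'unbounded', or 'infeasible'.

From the feasible point (0, 0), moving in the direction (1, 0) keeps every constraint satisfied while z increases without bound.

unbounded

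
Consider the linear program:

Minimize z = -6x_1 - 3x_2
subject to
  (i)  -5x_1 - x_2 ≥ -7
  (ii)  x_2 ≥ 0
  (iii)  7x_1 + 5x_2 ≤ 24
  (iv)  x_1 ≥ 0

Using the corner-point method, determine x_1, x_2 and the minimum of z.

x_1 = 11/18, x_2 = 71/18, minimum z = -31/2

Extreme points and z = -6x_1 - 3x_2:
  (7/5, 0) → z = -42/5
  (11/18, 71/18) → z = -31/2
  (0, 0) → z = 0
  (0, 24/5) → z = -72/5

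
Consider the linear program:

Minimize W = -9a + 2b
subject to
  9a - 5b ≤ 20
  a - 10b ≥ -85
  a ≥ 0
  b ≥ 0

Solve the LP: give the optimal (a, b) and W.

a = 125/17, b = 157/17, minimum W = -811/17

Feasible corners and W = -9a + 2b:
  (125/17, 157/17) → W = -811/17
  (20/9, 0) → W = -20
  (0, 17/2) → W = 17
  (0, 0) → W = 0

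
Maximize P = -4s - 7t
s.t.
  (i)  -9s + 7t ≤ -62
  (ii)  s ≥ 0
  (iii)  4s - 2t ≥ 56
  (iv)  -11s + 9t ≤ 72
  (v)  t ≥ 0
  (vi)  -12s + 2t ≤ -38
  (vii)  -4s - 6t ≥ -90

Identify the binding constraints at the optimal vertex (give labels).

Extreme points and P = -4s - 7t:
  (14, 0) → P = -56
  (129/8, 17/4) → P = -377/4
  (45/2, 0) → P = -90

The maximum is at (14, 0). Substituting into each constraint, equality holds for (iii) and (v); the remaining constraints have slack.

(iii) and (v)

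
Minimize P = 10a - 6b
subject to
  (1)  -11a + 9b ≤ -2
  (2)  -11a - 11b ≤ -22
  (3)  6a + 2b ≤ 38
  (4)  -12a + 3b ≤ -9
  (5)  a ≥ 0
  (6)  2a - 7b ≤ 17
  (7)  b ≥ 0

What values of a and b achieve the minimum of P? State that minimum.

a = 1, b = 1, minimum P = 4

Feasible corners and P = 10a - 6b:
  (1, 1) → P = 4
  (173/38, 203/38) → P = 256/19
  (2, 0) → P = 20
  (19/3, 0) → P = 190/3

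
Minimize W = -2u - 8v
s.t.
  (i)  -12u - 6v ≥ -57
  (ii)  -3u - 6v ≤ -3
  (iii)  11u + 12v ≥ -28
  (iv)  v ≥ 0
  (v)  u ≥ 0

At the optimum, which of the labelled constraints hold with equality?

(i) and (v)

Extreme points and W = -2u - 8v:
  (19/4, 0) → W = -19/2
  (0, 19/2) → W = -76
  (1, 0) → W = -2
  (0, 1/2) → W = -4

The minimum is at (0, 19/2). Substituting into each constraint, equality holds for (i) and (v); the remaining constraints have slack.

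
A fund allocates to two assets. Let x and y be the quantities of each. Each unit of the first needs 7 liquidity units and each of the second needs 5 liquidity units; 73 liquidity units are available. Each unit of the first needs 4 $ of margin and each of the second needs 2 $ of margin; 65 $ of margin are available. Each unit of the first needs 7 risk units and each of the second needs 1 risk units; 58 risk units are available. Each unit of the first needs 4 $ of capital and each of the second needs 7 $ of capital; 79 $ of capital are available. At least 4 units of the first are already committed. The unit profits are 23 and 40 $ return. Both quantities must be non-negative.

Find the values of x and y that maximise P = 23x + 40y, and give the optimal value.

Vertices and P = 23x + 40y:
  (58/7, 0) → P = 1334/7
  (4, 0) → P = 92
  (31/4, 15/4) → P = 1313/4
  (4, 9) → P = 452

At the optimal vertex, 7x + 5y = 73 and 4x + 7y = 79.
Solving simultaneously gives x = 4, y = 9.

x = 4, y = 9, maximum P = 452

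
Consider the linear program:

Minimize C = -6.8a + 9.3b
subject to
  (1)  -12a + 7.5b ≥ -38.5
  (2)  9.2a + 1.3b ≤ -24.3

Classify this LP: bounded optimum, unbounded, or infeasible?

unbounded

From the feasible point (-661/423, -3229/423), moving in the direction (-7.5, -12) keeps every constraint satisfied while C decreases without bound.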